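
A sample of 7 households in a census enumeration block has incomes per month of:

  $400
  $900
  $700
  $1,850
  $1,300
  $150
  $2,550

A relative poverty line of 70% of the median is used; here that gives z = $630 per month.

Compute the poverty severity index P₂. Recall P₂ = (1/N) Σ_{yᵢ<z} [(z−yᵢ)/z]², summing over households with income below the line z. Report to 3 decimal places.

Poor units: $150, $400 (q = 2 of N = 7).
Shortfall ratios: (630−150)/630 = 0.7619; (630−400)/630 = 0.3651.
Squared: 0.5805; 0.1333.
Sum = 0.713782; P₂ = 0.713782 / 7 = 0.102.

0.102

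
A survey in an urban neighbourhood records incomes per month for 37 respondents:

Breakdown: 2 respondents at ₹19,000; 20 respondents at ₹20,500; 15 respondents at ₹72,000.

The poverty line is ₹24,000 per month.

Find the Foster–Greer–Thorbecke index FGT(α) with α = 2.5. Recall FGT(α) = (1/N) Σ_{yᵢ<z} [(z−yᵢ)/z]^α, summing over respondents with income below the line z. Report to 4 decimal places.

0.0055

Poor units: 2×₹19,000, 20×₹20,500 (q = 22 of N = 37).
Shortfall ratios: (24000−19000)/24000 = 0.2083 (×2); (24000−20500)/24000 = 0.1458 (×20).
Raised to α = 2.5: 0.01981 (×2); 0.00812 (×20).
Sum = 0.202053; FGT(2.5) = 0.202053 / 37 = 0.0055.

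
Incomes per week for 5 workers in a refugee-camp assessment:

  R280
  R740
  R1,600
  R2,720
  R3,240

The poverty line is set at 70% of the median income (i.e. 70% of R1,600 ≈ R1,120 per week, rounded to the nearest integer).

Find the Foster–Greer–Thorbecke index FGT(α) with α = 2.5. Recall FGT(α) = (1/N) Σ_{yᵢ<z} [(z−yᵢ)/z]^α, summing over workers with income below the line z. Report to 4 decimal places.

0.1108

Poor units: R280, R740 (q = 2 of N = 5).
Relative gaps: (1120−280)/1120 = 0.7500; (1120−740)/1120 = 0.3393.
Raised to α = 2.5: 0.48714; 0.06705.
Sum = 0.554192; FGT(2.5) = 0.554192 / 5 = 0.1108.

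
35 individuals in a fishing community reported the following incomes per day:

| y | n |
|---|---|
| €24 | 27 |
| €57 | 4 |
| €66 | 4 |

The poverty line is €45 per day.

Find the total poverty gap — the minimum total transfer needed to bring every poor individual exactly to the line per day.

€567

Poor units: 27×€24 (q = 27 of N = 35).
Individual gaps: 27×(45−24) = 567.
Aggregate gap = €567.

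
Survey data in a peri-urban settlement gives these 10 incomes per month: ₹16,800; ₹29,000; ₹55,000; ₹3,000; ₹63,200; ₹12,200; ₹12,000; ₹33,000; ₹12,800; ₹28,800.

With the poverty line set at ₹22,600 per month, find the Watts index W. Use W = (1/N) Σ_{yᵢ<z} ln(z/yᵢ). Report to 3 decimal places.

0.413

Incomes under z: ₹3,000, ₹12,000, ₹12,200, ₹12,800, ₹16,800 (q = 5 of N = 10).
Log gaps: ln(22600/3000) = 2.0193; ln(22600/12000) = 0.6330; ln(22600/12200) = 0.6165; ln(22600/12800) = 0.5685; ln(22600/16800) = 0.2966.
W = 4.133971 / 10 = 0.413.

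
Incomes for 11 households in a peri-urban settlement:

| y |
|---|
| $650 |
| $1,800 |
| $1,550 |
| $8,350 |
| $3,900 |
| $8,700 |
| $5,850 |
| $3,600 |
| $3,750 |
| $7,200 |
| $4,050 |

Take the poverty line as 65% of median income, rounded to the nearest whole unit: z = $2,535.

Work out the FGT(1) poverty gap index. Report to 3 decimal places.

0.129

Incomes under z: $650, $1,550, $1,800 (q = 3 of N = 11).
Gap ratios (z−y)/z: (2535−650)/2535 = 0.7436; (2535−1550)/2535 = 0.3886; (2535−1800)/2535 = 0.2899.
Σ = 1.422091. Dividing by the full population N = 11 gives P₁ = 0.129.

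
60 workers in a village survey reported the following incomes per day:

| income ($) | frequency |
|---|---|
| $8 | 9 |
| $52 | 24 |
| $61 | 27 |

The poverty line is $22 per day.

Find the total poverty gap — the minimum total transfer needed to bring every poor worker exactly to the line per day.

$126

Below the line: 9×$8 (q = 9 of N = 60).
Individual gaps: 9×(22−8) = 126.
Aggregate gap = $126.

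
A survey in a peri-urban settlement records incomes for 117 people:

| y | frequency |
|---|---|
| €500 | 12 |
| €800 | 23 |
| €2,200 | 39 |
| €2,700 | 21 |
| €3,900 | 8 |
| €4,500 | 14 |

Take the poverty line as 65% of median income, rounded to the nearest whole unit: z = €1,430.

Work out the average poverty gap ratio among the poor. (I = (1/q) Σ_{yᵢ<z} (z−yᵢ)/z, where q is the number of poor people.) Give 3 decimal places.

Below z: 12×€500, 23×€800 (q = 35 of N = 117).
Shortfall ratios (z−y)/z: 0.6503 (×12), 0.4406 (×23); sum = 17.937063.
I averages over the q = 35 poor units only: 17.937063 / 35 = 0.512.

0.512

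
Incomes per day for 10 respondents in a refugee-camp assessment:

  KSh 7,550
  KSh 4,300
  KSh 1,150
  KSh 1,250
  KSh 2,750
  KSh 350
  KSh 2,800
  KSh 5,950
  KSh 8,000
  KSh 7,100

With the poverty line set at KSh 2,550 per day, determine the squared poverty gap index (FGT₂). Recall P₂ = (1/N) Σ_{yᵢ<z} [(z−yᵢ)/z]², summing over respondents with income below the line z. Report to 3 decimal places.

Below the line: KSh 350, KSh 1,150, KSh 1,250 (q = 3 of N = 10).
Gap ratios (z−y)/z: (2550−350)/2550 = 0.8627; (2550−1150)/2550 = 0.5490; (2550−1250)/2550 = 0.5098.
Squared: 0.7443; 0.3014; 0.2599.
Sum = 1.305652; P₂ = 1.305652 / 10 = 0.131.

0.131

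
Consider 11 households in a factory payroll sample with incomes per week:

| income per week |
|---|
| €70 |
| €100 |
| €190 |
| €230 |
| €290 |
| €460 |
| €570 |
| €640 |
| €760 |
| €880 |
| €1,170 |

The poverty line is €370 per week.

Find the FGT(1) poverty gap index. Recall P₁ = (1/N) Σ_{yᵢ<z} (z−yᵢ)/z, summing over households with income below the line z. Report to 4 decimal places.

Below the line: €70, €100, €190, €230, €290 (q = 5 of N = 11).
Relative gaps: (370−70)/370 = 0.8108; (370−100)/370 = 0.7297; (370−190)/370 = 0.4865; (370−230)/370 = 0.3784; (370−290)/370 = 0.2162.
Sum of shortfalls = 2.621622; P₁ averages over all N: 2.621622 / 11 = 0.2383.

0.2383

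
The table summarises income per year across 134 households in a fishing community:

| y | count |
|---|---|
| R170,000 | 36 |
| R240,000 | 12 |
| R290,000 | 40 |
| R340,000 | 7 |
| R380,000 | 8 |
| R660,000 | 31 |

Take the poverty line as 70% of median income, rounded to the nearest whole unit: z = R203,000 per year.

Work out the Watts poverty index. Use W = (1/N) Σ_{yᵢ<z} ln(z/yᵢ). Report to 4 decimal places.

Incomes under z: 36×R170,000 (q = 36 of N = 134).
Log shortfalls: ln(203000/170000) = 0.1774 (×36).
W = 6.386672 / 134 = 0.0477.

0.0477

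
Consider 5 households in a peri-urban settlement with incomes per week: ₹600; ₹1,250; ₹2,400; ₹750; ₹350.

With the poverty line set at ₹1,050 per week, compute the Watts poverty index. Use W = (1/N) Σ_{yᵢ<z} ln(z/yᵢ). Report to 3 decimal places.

0.399

Below the line: ₹350, ₹600, ₹750 (q = 3 of N = 5).
Log shortfalls: ln(1050/350) = 1.0986; ln(1050/600) = 0.5596; ln(1050/750) = 0.3365.
W = 1.994700 / 5 = 0.399.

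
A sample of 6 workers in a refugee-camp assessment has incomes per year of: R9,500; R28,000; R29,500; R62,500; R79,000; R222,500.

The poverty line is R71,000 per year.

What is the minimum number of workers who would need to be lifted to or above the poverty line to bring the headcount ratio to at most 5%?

4

Currently q = 4 of N = 6 are below the line (H = 0.667).
A headcount ratio of at most 5% allows at most ⌊0.05 × 6⌋ = 0 poor workers.
So at least 4 − 0 = 4 must be lifted.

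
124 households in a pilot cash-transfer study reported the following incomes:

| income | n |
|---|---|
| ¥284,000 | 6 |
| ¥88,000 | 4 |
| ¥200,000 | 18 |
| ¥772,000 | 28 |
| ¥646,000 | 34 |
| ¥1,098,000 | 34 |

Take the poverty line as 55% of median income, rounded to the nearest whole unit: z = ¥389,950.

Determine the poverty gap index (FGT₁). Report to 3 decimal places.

Below z: 4×¥88,000, 18×¥200,000, 6×¥284,000 (q = 28 of N = 124).
Shortfall ratios: (389950−88000)/389950 = 0.7743 (×4); (389950−200000)/389950 = 0.4871 (×18); (389950−284000)/389950 = 0.2717 (×6).
Sum of shortfalls = 13.495576; P₁ averages over all N: 13.495576 / 124 = 0.109.

0.109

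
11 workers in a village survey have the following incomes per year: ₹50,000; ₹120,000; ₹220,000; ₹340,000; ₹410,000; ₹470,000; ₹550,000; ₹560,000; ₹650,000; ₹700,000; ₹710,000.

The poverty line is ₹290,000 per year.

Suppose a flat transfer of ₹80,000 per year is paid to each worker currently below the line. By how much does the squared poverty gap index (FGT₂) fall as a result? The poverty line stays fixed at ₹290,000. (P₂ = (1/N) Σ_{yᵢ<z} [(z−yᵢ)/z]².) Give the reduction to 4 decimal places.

0.0624

Before: below the line — ₹50,000, ₹120,000, ₹220,000; squared poverty gap index (FGT₂) = 0.098800.
After the ₹80,000 transfer: below the line — ₹130,000, ₹200,000; squared poverty gap index (FGT₂) = 0.036428.
Reduction = 0.098800 − 0.036428 = 0.0624.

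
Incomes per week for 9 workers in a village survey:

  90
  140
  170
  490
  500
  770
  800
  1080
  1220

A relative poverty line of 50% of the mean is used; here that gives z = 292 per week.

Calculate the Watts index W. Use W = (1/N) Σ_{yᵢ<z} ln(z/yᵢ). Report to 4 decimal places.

Incomes under z: 90, 140, 170 (q = 3 of N = 9).
Log gaps: ln(292/90) = 1.1769; ln(292/140) = 0.7351; ln(292/170) = 0.5410.
W = 2.453011 / 9 = 0.2726.

0.2726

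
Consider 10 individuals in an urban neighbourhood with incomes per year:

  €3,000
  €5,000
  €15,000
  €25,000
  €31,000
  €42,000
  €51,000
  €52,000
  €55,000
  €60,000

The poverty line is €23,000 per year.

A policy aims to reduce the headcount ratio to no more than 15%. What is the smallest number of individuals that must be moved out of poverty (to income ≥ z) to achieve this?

Currently q = 3 of N = 10 are below the line (H = 0.300).
A headcount ratio of at most 15% allows at most ⌊0.15 × 10⌋ = 1 poor individuals.
So at least 3 − 1 = 2 must be lifted.

2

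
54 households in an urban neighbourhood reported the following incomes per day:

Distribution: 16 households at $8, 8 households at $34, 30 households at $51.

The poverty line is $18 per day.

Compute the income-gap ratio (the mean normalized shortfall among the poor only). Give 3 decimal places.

Below the line: 16×$8 (q = 16 of N = 54).
Relative gaps: 0.5556 (×16); sum = 8.888889.
I averages over the q = 16 poor units only: 8.888889 / 16 = 0.556.

0.556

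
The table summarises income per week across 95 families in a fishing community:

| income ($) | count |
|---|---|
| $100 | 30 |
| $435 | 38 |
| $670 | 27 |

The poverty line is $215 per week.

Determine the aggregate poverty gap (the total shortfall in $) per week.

Below z: 30×$100 (q = 30 of N = 95).
Individual gaps: 30×(215−100) = 3450.
Aggregate gap = $3,450.

$3,450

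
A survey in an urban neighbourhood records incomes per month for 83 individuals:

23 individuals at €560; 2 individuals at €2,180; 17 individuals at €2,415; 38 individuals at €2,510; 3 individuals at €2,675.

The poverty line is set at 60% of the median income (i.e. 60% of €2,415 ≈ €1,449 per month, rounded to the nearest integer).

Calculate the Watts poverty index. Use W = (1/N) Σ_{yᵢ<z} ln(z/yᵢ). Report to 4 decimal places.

0.2634

Below z: 23×€560 (q = 23 of N = 83).
Log gaps: ln(1449/560) = 0.9507 (×23).
W = 21.865920 / 83 = 0.2634.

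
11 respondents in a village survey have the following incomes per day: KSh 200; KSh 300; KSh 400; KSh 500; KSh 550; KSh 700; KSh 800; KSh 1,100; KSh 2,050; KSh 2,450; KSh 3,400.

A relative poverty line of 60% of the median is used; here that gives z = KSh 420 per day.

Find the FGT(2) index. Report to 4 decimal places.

Below z: KSh 200, KSh 300, KSh 400 (q = 3 of N = 11).
Shortfall ratios: (420−200)/420 = 0.5238; (420−300)/420 = 0.2857; (420−400)/420 = 0.0476.
Squared: 0.2744; 0.0816; 0.0023.
Sum = 0.358277; P₂ = 0.358277 / 11 = 0.0326.

0.0326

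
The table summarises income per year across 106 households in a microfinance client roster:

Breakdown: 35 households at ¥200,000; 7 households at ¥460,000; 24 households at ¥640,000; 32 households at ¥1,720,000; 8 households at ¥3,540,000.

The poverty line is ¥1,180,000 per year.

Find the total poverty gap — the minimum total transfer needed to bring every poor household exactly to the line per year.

¥52,300,000

Poor units: 35×¥200,000, 7×¥460,000, 24×¥640,000 (q = 66 of N = 106).
Individual gaps: 35×(1180000−200000) = 34300000; 7×(1180000−460000) = 5040000; 24×(1180000−640000) = 12960000.
Aggregate gap = ¥52,300,000.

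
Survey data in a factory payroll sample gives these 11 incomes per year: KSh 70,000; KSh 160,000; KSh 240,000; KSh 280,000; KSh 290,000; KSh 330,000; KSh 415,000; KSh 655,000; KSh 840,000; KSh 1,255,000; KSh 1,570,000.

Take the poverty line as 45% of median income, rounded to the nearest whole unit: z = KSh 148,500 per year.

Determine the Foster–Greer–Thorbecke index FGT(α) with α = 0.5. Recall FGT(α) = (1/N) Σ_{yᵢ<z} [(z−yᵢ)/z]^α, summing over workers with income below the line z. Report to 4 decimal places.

0.0661

Below the line: KSh 70,000 (q = 1 of N = 11).
Relative gaps: (148500−70000)/148500 = 0.5286.
Raised to α = 0.5: 0.72706.
Sum = 0.727062; FGT(0.5) = 0.727062 / 11 = 0.0661.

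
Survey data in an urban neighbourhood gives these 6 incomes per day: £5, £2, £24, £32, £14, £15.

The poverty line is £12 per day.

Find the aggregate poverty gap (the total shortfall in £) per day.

Below z: £2, £5 (q = 2 of N = 6).
Individual gaps: 12−2 = 10; 12−5 = 7.
Aggregate gap = £17.

£17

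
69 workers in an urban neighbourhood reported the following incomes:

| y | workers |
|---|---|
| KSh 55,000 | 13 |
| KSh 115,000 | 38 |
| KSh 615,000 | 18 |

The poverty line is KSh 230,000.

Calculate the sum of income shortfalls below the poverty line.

KSh 6,645,000

Poor units: 13×KSh 55,000, 38×KSh 115,000 (q = 51 of N = 69).
Individual gaps: 13×(230000−55000) = 2275000; 38×(230000−115000) = 4370000.
Aggregate gap = KSh 6,645,000.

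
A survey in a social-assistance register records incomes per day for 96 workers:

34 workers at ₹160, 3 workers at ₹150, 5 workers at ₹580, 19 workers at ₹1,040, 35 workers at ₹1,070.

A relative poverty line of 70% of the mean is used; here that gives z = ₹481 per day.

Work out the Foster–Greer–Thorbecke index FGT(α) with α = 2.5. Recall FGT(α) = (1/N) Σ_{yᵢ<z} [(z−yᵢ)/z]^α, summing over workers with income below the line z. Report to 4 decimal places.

Below the line: 3×₹150, 34×₹160 (q = 37 of N = 96).
Gap ratios (z−y)/z: (481−150)/481 = 0.6881 (×3); (481−160)/481 = 0.6674 (×34).
Raised to α = 2.5: 0.39283 (×3); 0.36383 (×34).
Sum = 13.548757; FGT(2.5) = 13.548757 / 96 = 0.1411.

0.1411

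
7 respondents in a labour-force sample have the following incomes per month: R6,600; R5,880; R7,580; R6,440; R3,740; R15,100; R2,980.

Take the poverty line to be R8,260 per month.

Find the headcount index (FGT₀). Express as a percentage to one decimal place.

85.7%

6 of the 7 respondents have income below R8,260.
H = 6/7 = 85.7%.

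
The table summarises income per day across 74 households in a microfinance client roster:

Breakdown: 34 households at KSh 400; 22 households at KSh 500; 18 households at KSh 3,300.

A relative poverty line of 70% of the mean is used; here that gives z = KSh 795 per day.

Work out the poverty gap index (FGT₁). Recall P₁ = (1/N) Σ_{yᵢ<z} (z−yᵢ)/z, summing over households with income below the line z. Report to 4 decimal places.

Below z: 34×KSh 400, 22×KSh 500 (q = 56 of N = 74).
Normalized shortfalls: (795−400)/795 = 0.4969 (×34); (795−500)/795 = 0.3711 (×22).
Σ = 25.056604. Dividing by the full population N = 74 gives P₁ = 0.3386.

0.3386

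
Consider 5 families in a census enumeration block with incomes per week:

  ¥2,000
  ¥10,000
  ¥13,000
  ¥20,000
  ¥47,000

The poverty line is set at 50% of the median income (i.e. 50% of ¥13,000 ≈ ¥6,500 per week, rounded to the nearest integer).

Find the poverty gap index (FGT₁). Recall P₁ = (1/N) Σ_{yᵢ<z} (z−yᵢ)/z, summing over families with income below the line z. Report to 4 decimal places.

Incomes under z: ¥2,000 (q = 1 of N = 5).
Relative gaps: (6500−2000)/6500 = 0.6923.
Σ = 0.692308. Dividing by the full population N = 5 gives P₁ = 0.1385.

0.1385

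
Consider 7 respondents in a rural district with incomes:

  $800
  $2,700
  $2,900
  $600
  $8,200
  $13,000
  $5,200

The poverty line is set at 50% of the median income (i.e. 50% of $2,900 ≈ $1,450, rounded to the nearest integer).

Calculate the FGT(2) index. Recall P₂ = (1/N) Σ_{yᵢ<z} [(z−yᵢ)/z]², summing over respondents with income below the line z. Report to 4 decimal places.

0.0778

Poor units: $600, $800 (q = 2 of N = 7).
Shortfall ratios: (1450−600)/1450 = 0.5862; (1450−800)/1450 = 0.4483.
Squared: 0.3436; 0.2010.
Sum = 0.544590; P₂ = 0.544590 / 7 = 0.0778.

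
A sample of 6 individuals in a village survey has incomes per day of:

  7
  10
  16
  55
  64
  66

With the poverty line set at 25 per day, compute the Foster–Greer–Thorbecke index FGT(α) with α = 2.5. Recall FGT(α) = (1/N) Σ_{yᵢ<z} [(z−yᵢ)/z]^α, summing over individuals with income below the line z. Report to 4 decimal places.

Poor units: 7, 10, 16 (q = 3 of N = 6).
Shortfall ratios: (25−7)/25 = 0.7200; (25−10)/25 = 0.6000; (25−16)/25 = 0.3600.
Raised to α = 2.5: 0.43988; 0.27885; 0.07776.
Sum = 0.796492; FGT(2.5) = 0.796492 / 6 = 0.1327.

0.1327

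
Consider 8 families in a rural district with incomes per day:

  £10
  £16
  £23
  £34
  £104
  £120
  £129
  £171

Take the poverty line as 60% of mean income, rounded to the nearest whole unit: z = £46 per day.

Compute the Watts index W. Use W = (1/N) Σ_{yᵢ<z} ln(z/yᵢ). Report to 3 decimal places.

Below z: £10, £16, £23, £34 (q = 4 of N = 8).
Log shortfalls: ln(46/10) = 1.5261; ln(46/16) = 1.0561; ln(46/23) = 0.6931; ln(46/34) = 0.3023.
W = 3.577537 / 8 = 0.447.

0.447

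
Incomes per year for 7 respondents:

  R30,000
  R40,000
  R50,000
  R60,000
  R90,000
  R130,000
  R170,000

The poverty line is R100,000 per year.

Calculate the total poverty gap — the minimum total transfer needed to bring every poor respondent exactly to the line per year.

Below the line: R30,000, R40,000, R50,000, R60,000, R90,000 (q = 5 of N = 7).
Individual gaps: 100000−30000 = 70000; 100000−40000 = 60000; 100000−50000 = 50000; 100000−60000 = 40000; 100000−90000 = 10000.
Aggregate gap = R230,000.

R230,000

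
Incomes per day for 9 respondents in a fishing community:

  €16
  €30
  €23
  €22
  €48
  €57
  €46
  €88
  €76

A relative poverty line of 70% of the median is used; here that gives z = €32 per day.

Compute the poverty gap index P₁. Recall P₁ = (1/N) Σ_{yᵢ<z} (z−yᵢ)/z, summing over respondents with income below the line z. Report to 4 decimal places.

Below z: €16, €22, €23, €30 (q = 4 of N = 9).
Gap ratios (z−y)/z: (32−16)/32 = 0.5000; (32−22)/32 = 0.3125; (32−23)/32 = 0.2812; (32−30)/32 = 0.0625.
Sum of shortfalls = 1.156250; P₁ averages over all N: 1.156250 / 9 = 0.1285.

0.1285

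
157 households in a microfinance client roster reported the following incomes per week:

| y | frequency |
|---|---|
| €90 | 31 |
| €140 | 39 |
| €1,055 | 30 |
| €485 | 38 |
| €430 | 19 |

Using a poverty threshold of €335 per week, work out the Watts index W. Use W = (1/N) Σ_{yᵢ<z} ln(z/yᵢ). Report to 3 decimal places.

0.476

Incomes under z: 31×€90, 39×€140 (q = 70 of N = 157).
ln(z/y) terms: ln(335/90) = 1.3143 (×31); ln(335/140) = 0.8725 (×39).
W = 74.770983 / 157 = 0.476.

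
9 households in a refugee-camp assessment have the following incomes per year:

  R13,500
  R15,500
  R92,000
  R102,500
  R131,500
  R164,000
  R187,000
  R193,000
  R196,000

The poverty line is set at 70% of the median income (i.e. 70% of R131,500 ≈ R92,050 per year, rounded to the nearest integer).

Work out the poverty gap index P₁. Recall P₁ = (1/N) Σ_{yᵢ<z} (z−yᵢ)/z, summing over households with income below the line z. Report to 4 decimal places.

0.1873

Poor units: R13,500, R15,500, R92,000 (q = 3 of N = 9).
Relative gaps: (92050−13500)/92050 = 0.8533; (92050−15500)/92050 = 0.8316; (92050−92000)/92050 = 0.0005.
Σ = 1.685497. Dividing by the full population N = 9 gives P₁ = 0.1873.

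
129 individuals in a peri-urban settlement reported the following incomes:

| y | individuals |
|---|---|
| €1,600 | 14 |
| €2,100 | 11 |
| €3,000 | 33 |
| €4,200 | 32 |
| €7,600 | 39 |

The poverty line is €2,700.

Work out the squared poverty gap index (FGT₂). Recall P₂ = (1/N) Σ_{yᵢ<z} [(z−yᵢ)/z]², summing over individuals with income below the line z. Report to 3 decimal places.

Poor units: 14×€1,600, 11×€2,100 (q = 25 of N = 129).
Gap ratios (z−y)/z: (2700−1600)/2700 = 0.4074 (×14); (2700−2100)/2700 = 0.2222 (×11).
Squared: 0.1660 (×14); 0.0494 (×11).
Sum = 2.866941; P₂ = 2.866941 / 129 = 0.022.

0.022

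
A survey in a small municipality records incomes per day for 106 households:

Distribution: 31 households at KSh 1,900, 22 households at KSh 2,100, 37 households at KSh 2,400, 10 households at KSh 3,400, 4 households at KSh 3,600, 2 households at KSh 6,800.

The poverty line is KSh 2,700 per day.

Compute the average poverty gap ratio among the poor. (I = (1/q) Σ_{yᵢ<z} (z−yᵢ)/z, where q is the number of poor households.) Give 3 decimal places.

0.202

Poor units: 31×KSh 1,900, 22×KSh 2,100, 37×KSh 2,400 (q = 90 of N = 106).
Relative gaps: 0.2963 (×31), 0.2222 (×22), 0.1111 (×37); sum = 18.185185.
The income-gap ratio divides by q (the poor only): 18.185185 / 90 = 0.202.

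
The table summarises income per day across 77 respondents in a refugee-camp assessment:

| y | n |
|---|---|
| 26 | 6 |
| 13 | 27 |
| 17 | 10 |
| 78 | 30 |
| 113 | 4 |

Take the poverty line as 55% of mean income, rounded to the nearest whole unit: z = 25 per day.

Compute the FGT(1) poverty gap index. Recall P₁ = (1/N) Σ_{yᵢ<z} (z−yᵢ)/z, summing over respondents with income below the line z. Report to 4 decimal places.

0.2099

Incomes under z: 27×13, 10×17 (q = 37 of N = 77).
Shortfall ratios: (25−13)/25 = 0.4800 (×27); (25−17)/25 = 0.3200 (×10).
Σ = 16.160000. Dividing by the full population N = 77 gives P₁ = 0.2099.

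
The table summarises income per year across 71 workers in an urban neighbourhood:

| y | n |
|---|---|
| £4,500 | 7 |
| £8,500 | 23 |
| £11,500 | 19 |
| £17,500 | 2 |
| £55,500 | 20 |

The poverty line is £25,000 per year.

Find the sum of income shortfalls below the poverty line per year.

£794,500

Below the line: 7×£4,500, 23×£8,500, 19×£11,500, 2×£17,500 (q = 51 of N = 71).
Individual gaps: 7×(25000−4500) = 143500; 23×(25000−8500) = 379500; 19×(25000−11500) = 256500; 2×(25000−17500) = 15000.
Aggregate gap = £794,500.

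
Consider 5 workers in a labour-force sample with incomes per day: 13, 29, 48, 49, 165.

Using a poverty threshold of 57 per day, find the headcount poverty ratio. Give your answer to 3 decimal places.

4 of the 5 workers have income below 57.
H = 4/5 = 0.800.

0.800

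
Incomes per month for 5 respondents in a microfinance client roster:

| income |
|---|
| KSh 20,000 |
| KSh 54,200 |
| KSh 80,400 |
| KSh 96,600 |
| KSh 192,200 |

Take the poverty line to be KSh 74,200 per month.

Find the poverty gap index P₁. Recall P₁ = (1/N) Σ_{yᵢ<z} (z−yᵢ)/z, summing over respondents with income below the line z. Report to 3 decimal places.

Below z: KSh 20,000, KSh 54,200 (q = 2 of N = 5).
Gap ratios (z−y)/z: (74200−20000)/74200 = 0.7305; (74200−54200)/74200 = 0.2695.
Sum of shortfalls = 1.000000; P₁ averages over all N: 1.000000 / 5 = 0.200.

0.200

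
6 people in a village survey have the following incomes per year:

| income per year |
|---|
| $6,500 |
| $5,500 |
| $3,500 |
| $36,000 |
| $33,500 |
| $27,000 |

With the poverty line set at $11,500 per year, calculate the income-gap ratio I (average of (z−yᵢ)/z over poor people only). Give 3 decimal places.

Below the line: $3,500, $5,500, $6,500 (q = 3 of N = 6).
Relative gaps: 0.6957, 0.5217, 0.4348; sum = 1.652174.
I averages over the q = 3 poor units only: 1.652174 / 3 = 0.551.

0.551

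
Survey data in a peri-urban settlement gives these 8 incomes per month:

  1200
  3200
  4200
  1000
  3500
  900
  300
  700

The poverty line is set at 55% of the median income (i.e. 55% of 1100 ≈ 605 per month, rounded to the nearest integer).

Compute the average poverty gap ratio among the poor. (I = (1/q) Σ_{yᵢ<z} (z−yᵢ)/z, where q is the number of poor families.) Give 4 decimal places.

Below the line: 300 (q = 1 of N = 8).
Relative gaps: 0.5041; sum = 0.504132.
I averages over the q = 1 poor units only: 0.504132 / 1 = 0.5041.

0.5041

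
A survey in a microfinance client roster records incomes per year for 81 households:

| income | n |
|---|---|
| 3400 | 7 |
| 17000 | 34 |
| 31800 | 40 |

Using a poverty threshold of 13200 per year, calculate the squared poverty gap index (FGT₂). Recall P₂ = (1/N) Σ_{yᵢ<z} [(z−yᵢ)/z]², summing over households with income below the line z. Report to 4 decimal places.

0.0476

Below z: 7×3400 (q = 7 of N = 81).
Relative gaps: (13200−3400)/13200 = 0.7424 (×7).
Squared: 0.5512 (×7).
Sum = 3.858356; P₂ = 3.858356 / 81 = 0.0476.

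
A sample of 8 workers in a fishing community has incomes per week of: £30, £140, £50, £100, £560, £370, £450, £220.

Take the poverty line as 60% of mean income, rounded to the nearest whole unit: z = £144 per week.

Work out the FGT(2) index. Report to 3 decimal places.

0.143

Poor units: £30, £50, £100, £140 (q = 4 of N = 8).
Relative gaps: (144−30)/144 = 0.7917; (144−50)/144 = 0.6528; (144−100)/144 = 0.3056; (144−140)/144 = 0.0278.
Squared: 0.6267; 0.4261; 0.0934; 0.0008.
Sum = 1.146991; P₂ = 1.146991 / 8 = 0.143.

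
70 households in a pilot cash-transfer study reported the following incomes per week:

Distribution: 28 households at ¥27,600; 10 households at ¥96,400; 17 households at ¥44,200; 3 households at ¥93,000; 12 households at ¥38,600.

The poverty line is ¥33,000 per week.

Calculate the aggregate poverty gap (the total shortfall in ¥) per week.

Below the line: 28×¥27,600 (q = 28 of N = 70).
Individual gaps: 28×(33000−27600) = 151200.
Aggregate gap = ¥151,200.

¥151,200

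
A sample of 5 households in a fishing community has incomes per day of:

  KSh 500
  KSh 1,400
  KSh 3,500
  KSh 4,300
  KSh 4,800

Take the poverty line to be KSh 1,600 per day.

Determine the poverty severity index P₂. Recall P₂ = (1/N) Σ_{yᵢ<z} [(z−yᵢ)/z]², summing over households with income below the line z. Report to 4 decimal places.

0.0977

Incomes under z: KSh 500, KSh 1,400 (q = 2 of N = 5).
Normalized shortfalls: (1600−500)/1600 = 0.6875; (1600−1400)/1600 = 0.1250.
Squared: 0.4727; 0.0156.
Sum = 0.488281; P₂ = 0.488281 / 5 = 0.0977.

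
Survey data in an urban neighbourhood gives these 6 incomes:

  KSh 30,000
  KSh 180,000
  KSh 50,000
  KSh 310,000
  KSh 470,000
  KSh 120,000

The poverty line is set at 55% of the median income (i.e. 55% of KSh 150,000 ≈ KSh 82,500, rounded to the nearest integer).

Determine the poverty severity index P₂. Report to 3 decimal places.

0.093

Incomes under z: KSh 30,000, KSh 50,000 (q = 2 of N = 6).
Gap ratios (z−y)/z: (82500−30000)/82500 = 0.6364; (82500−50000)/82500 = 0.3939.
Squared: 0.4050; 0.1552.
Sum = 0.560147; P₂ = 0.560147 / 6 = 0.093.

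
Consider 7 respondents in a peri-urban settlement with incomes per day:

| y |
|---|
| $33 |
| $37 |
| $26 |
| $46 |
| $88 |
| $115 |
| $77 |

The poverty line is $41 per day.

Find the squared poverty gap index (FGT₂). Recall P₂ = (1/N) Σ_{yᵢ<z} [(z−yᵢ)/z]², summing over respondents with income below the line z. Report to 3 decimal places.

0.026

Incomes under z: $26, $33, $37 (q = 3 of N = 7).
Normalized shortfalls: (41−26)/41 = 0.3659; (41−33)/41 = 0.1951; (41−37)/41 = 0.0976.
Squared: 0.1338; 0.0381; 0.0095.
Sum = 0.181440; P₂ = 0.181440 / 7 = 0.026.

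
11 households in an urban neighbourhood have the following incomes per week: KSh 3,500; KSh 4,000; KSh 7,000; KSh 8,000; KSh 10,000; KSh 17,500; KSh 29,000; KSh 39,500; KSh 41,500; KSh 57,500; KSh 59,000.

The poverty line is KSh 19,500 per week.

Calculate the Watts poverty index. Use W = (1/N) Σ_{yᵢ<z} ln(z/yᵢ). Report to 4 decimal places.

Incomes under z: KSh 3,500, KSh 4,000, KSh 7,000, KSh 8,000, KSh 10,000, KSh 17,500 (q = 6 of N = 11).
ln(z/y) terms: ln(19500/3500) = 1.7177; ln(19500/4000) = 1.5841; ln(19500/7000) = 1.0245; ln(19500/8000) = 0.8910; ln(19500/10000) = 0.6678; ln(19500/17500) = 0.1082.
W = 5.993292 / 11 = 0.5448.

0.5448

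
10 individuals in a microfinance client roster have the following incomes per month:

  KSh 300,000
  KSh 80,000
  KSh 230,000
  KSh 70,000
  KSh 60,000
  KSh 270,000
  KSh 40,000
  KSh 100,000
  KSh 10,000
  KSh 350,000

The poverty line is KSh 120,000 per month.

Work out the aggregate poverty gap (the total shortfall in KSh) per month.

Poor units: KSh 10,000, KSh 40,000, KSh 60,000, KSh 70,000, KSh 80,000, KSh 100,000 (q = 6 of N = 10).
Individual gaps: 120000−10000 = 110000; 120000−40000 = 80000; 120000−60000 = 60000; 120000−70000 = 50000; 120000−80000 = 40000; 120000−100000 = 20000.
Aggregate gap = KSh 360,000.

KSh 360,000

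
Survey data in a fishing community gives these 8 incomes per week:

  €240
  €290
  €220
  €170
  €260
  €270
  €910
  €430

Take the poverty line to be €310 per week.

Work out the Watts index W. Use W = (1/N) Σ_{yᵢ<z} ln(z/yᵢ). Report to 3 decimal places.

0.198

Poor units: €170, €220, €240, €260, €270, €290 (q = 6 of N = 8).
Log shortfalls: ln(310/170) = 0.6008; ln(310/220) = 0.3429; ln(310/240) = 0.2559; ln(310/260) = 0.1759; ln(310/270) = 0.1382; ln(310/290) = 0.0667.
W = 1.580384 / 8 = 0.198.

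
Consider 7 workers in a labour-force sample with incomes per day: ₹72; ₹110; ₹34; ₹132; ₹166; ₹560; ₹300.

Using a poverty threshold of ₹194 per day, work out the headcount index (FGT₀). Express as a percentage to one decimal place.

71.4%

5 of the 7 workers have income below ₹194.
H = 5/7 = 71.4%.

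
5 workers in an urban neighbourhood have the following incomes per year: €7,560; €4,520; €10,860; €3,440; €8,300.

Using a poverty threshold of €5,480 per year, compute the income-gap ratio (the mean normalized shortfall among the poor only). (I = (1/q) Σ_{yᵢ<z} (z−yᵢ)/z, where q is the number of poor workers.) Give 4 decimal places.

Below z: €3,440, €4,520 (q = 2 of N = 5).
Shortfall ratios (z−y)/z: 0.3723, 0.1752; sum = 0.547445.
I averages over the q = 2 poor units only: 0.547445 / 2 = 0.2737.

0.2737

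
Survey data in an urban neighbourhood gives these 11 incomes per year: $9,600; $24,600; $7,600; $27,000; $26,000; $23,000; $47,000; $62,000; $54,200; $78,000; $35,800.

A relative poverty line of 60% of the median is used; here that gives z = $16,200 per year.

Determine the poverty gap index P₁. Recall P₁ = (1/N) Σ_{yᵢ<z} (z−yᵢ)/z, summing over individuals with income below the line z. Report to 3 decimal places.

Below z: $7,600, $9,600 (q = 2 of N = 11).
Normalized shortfalls: (16200−7600)/16200 = 0.5309; (16200−9600)/16200 = 0.4074.
Sum of shortfalls = 0.938272; P₁ averages over all N: 0.938272 / 11 = 0.085.

0.085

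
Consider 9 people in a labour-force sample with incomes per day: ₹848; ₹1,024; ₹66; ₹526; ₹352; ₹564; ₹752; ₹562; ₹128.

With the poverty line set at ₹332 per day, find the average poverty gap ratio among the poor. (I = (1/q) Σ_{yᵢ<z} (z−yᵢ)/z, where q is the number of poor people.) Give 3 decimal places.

0.708

Below the line: ₹66, ₹128 (q = 2 of N = 9).
Shortfall ratios (z−y)/z: 0.8012, 0.6145; sum = 1.415663.
The income-gap ratio divides by q (the poor only): 1.415663 / 2 = 0.708.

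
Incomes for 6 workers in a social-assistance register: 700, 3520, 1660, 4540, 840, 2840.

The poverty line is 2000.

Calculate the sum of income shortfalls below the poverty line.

Below the line: 700, 840, 1660 (q = 3 of N = 6).
Individual gaps: 2000−700 = 1300; 2000−840 = 1160; 2000−1660 = 340.
Aggregate gap = 2800.

2800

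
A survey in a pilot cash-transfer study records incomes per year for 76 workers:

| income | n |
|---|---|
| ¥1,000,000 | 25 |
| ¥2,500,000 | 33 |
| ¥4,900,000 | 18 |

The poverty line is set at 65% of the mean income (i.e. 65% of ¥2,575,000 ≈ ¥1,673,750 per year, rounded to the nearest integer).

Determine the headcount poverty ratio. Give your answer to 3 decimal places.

25 of the 76 workers have income below ¥1,673,750.
H = 25/76 = 0.329.

0.329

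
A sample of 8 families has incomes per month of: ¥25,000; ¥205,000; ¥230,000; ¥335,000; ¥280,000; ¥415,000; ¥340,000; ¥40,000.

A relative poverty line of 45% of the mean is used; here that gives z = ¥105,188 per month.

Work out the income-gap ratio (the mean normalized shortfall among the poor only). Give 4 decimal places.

0.6910

Below z: ¥25,000, ¥40,000 (q = 2 of N = 8).
Relative gaps: 0.7623, 0.6197; sum = 1.382059.
The income-gap ratio divides by q (the poor only): 1.382059 / 2 = 0.6910.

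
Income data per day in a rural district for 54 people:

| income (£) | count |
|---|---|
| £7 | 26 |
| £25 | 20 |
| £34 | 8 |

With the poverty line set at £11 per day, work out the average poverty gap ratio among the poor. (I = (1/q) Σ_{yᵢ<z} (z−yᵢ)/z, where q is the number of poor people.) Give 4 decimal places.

0.3636

Below z: 26×£7 (q = 26 of N = 54).
Shortfall ratios (z−y)/z: 0.3636 (×26); sum = 9.454545.
The income-gap ratio divides by q (the poor only): 9.454545 / 26 = 0.3636.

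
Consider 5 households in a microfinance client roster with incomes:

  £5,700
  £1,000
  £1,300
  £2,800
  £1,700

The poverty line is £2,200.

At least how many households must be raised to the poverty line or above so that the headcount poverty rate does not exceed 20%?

2

3 of the 5 households are poor, so H = 3/5 = 0.600.
A headcount ratio of at most 20% allows at most ⌊0.20 × 5⌋ = 1 poor households.
So at least 3 − 1 = 2 must be lifted.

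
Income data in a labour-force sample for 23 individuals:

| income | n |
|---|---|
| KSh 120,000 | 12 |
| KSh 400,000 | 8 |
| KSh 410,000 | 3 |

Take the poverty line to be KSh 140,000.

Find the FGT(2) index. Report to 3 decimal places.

Incomes under z: 12×KSh 120,000 (q = 12 of N = 23).
Normalized shortfalls: (140000−120000)/140000 = 0.1429 (×12).
Squared: 0.0204 (×12).
Sum = 0.244898; P₂ = 0.244898 / 23 = 0.011.

0.011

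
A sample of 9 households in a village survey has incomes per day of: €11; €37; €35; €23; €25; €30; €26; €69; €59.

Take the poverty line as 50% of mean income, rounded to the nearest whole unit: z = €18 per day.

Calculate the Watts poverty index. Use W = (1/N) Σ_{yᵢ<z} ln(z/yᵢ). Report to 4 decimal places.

0.0547

Below z: €11 (q = 1 of N = 9).
Log gaps: ln(18/11) = 0.4925.
W = 0.492476 / 9 = 0.0547.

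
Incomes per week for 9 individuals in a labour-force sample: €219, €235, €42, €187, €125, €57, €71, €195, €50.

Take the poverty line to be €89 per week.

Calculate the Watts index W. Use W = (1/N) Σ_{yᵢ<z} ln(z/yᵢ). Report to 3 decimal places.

0.222

Incomes under z: €42, €50, €57, €71 (q = 4 of N = 9).
ln(z/y) terms: ln(89/42) = 0.7510; ln(89/50) = 0.5766; ln(89/57) = 0.4456; ln(89/71) = 0.2260.
W = 1.999122 / 9 = 0.222.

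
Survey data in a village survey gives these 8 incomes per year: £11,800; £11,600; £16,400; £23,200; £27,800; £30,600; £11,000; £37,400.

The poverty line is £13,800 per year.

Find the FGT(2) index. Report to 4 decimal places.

Poor units: £11,000, £11,600, £11,800 (q = 3 of N = 8).
Shortfall ratios: (13800−11000)/13800 = 0.2029; (13800−11600)/13800 = 0.1594; (13800−11800)/13800 = 0.1449.
Squared: 0.0412; 0.0254; 0.0210.
Sum = 0.087587; P₂ = 0.087587 / 8 = 0.0109.

0.0109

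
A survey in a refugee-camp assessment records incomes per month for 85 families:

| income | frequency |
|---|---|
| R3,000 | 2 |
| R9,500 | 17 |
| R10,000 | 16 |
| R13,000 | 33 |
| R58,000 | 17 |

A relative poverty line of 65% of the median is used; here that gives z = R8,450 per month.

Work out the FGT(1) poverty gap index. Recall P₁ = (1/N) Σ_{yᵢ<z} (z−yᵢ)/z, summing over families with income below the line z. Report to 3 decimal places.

Below the line: 2×R3,000 (q = 2 of N = 85).
Gap ratios (z−y)/z: (8450−3000)/8450 = 0.6450 (×2).
Sum of shortfalls = 1.289941; P₁ averages over all N: 1.289941 / 85 = 0.015.

0.015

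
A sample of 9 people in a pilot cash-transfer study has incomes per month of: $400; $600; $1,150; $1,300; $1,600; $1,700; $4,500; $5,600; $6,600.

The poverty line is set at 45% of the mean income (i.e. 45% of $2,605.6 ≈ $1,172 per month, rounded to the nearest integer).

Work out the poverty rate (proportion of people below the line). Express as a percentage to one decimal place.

3 of the 9 people have income below $1,172.
H = 3/9 = 33.3%.

33.3%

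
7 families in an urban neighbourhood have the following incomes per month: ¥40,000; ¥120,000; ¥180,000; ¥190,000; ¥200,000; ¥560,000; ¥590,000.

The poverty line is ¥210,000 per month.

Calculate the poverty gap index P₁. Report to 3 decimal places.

0.218

Below the line: ¥40,000, ¥120,000, ¥180,000, ¥190,000, ¥200,000 (q = 5 of N = 7).
Gap ratios (z−y)/z: (210000−40000)/210000 = 0.8095; (210000−120000)/210000 = 0.4286; (210000−180000)/210000 = 0.1429; (210000−190000)/210000 = 0.0952; (210000−200000)/210000 = 0.0476.
Sum of shortfalls = 1.523810; P₁ averages over all N: 1.523810 / 7 = 0.218.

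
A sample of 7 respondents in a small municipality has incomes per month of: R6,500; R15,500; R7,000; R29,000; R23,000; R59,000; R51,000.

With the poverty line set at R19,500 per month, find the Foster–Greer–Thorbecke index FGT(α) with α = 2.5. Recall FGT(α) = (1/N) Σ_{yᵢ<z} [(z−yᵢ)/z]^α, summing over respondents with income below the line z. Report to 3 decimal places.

0.102

Below z: R6,500, R7,000, R15,500 (q = 3 of N = 7).
Relative gaps: (19500−6500)/19500 = 0.6667; (19500−7000)/19500 = 0.6410; (19500−15500)/19500 = 0.2051.
Raised to α = 2.5: 0.36289; 0.32899; 0.01906.
Sum = 0.710939; FGT(2.5) = 0.710939 / 7 = 0.102.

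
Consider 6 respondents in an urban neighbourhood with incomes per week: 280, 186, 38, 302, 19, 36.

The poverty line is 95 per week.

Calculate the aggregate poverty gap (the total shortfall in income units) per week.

Poor units: 19, 36, 38 (q = 3 of N = 6).
Individual gaps: 95−19 = 76; 95−36 = 59; 95−38 = 57.
Aggregate gap = 192.

192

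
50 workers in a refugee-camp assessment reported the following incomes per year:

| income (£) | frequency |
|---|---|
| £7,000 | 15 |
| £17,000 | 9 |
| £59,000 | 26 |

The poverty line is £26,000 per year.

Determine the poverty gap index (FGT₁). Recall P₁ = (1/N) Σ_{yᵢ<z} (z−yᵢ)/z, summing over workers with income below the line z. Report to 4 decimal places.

0.2815

Poor units: 15×£7,000, 9×£17,000 (q = 24 of N = 50).
Gap ratios (z−y)/z: (26000−7000)/26000 = 0.7308 (×15); (26000−17000)/26000 = 0.3462 (×9).
Σ = 14.076923. Dividing by the full population N = 50 gives P₁ = 0.2815.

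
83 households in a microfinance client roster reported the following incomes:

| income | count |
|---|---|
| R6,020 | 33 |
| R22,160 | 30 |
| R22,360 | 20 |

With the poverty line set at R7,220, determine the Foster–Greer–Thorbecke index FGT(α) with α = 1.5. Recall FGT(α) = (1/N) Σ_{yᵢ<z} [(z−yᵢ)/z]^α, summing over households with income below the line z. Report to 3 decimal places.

0.027

Incomes under z: 33×R6,020 (q = 33 of N = 83).
Normalized shortfalls: (7220−6020)/7220 = 0.1662 (×33).
Raised to α = 1.5: 0.06776 (×33).
Sum = 2.236042; FGT(1.5) = 2.236042 / 83 = 0.027.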